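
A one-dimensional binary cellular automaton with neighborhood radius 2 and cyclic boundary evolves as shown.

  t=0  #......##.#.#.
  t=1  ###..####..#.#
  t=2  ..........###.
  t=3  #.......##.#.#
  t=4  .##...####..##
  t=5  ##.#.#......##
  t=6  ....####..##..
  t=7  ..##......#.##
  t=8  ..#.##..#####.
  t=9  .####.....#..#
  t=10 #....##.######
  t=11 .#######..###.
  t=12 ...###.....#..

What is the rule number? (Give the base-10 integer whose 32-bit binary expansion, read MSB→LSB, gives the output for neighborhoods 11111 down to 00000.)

  #####|#  b31=1 t=8,i=10
  ####.|.  b30=0 t=1,i=1
  ###.#|.  b29=0 t=5,i=1
  ###..|.  b28=0 t=1,i=2
  ##.##|#  b27=1 t=4,i=0
  ##.#.|.  b26=0 t=0,i=9
  ##..#|.  b25=0 t=1,i=3
  ##...|#  b24=1 t=2,i=13
  #.###|.  b23=0 t=1,i=13
  #.##.|#  b22=1 t=3,i=13
  #.#.#|.  b21=0 t=0,i=10
  #.#..|#  b20=1 t=0,i=0
  #..##|.  b19=0 t=1,i=4
  #..#.|#  b18=1 t=1,i=10
  #...#|.  b17=0 t=4,i=4
  #....|#  b16=1 t=0,i=2
  .####|.  b15=0 t=1,i=0
  .###.|#  b14=1 t=2,i=11
  .##.#|#  b13=1 t=0,i=8
  .##..|.  b12=0 t=3,i=0
  .#.##|#  b11=1 t=1,i=12
  .#.#.|#  b10=1 t=0,i=11
  .#..#|#  b9=1 t=9,i=11
  .#...|#  b8=1 t=0,i=1
  ..###|.  b7=0 t=1,i=5
  ..##.|#  b6=1 t=0,i=7
  ..#.#|#  b5=1 t=1,i=11
  ..#..|#  b4=1 t=9,i=10
  ...##|#  b3=1 t=0,i=6
  ...#.|#  b2=1 t=7,i=9
  ....#|#  b1=1 t=0,i=5
  .....|.  b0=0 t=0,i=3
  bits 10001001010101010110111101111110 = 2304077694

2304077694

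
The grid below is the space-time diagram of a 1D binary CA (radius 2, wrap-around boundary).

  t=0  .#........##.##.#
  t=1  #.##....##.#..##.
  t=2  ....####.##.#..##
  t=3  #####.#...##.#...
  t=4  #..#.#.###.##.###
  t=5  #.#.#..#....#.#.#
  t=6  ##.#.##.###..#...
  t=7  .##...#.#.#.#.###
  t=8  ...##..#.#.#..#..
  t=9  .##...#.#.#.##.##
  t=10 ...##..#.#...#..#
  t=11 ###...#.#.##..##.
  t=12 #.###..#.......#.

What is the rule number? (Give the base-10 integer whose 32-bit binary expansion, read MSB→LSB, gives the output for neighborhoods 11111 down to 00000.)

1434920842

  nb #####: next=.  (t=3,i=2, bit31=0)
  nb ####.: next=#  (t=2,i=6, bit30=1)
  nb ###.#: next=.  (t=2,i=7, bit29=0)
  nb ###..: next=#  (t=4,i=0, bit28=1)
  nb ##.##: next=.  (t=0,i=12, bit27=0)
  nb ##.#.: next=#  (t=0,i=15, bit26=1)
  nb ##..#: next=.  (t=4,i=1, bit25=0)
  nb ##...: next=#  (t=1,i=4, bit24=1)
  nb #.###: next=#  (t=4,i=7, bit23=1)
  nb #.##.: next=.  (t=0,i=13, bit22=0)
  nb #.#.#: next=.  (t=0,i=16, bit21=0)
  nb #.#..: next=.  (t=0,i=1, bit20=0)
  nb #..##: next=.  (t=1,i=13, bit19=0)
  nb #..#.: next=#  (t=4,i=2, bit18=1)
  nb #...#: next=#  (t=3,i=8, bit17=1)
  nb #....: next=#  (t=0,i=3, bit16=1)
  nb .####: next=.  (t=2,i=5, bit15=0)
  nb .###.: next=.  (t=4,i=8, bit14=0)
  nb .##.#: next=#  (t=0,i=11, bit13=1)
  nb .##..: next=.  (t=1,i=3, bit12=0)
  nb .#.##: next=.  (t=1,i=1, bit11=0)
  nb .#.#.: next=#  (t=0,i=0, bit10=1)
  nb .#..#: next=#  (t=1,i=12, bit9=1)
  nb .#...: next=#  (t=0,i=2, bit8=1)
  nb ..###: next=#  (t=2,i=4, bit7=1)
  nb ..##.: next=.  (t=0,i=10, bit6=0)
  nb ..#.#: next=.  (t=4,i=3, bit5=0)
  nb ..#..: next=.  (t=5,i=7, bit4=0)
  nb ...##: next=#  (t=0,i=9, bit3=1)
  nb ...#.: next=.  (t=5,i=11, bit2=0)
  nb ....#: next=#  (t=0,i=8, bit1=1)
  nb .....: next=.  (t=0,i=4, bit0=0)
  bits 01010101100001110010011110001010 = 1434920842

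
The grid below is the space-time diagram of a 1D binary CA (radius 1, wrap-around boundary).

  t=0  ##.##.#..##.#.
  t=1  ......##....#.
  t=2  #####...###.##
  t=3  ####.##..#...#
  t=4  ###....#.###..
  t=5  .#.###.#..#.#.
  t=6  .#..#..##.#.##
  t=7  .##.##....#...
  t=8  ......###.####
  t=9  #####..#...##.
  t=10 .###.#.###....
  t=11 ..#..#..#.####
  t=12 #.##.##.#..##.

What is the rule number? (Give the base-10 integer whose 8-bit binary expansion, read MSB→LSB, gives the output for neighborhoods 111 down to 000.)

149

  ###|#  b7=1 t=2,i=0
  ##.|.  b6=0 t=0,i=1
  #.#|.  b5=0 t=0,i=2
  #..|#  b4=1 t=0,i=7
  .##|.  b3=0 t=0,i=0
  .#.|#  b2=1 t=0,i=6
  ..#|.  b1=0 t=0,i=8
  ...|#  b0=1 t=1,i=0
  bits 10010101 = 149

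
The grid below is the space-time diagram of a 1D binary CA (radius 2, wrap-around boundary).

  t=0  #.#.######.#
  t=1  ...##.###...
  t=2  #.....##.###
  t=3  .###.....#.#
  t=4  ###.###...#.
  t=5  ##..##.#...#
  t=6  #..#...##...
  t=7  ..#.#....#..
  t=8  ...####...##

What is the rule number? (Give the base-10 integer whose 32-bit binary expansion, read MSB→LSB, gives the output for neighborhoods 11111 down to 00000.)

  nb #####: next=#  (t=0,i=6, bit31=1)
  nb ####.: next=#  (t=0,i=8, bit30=1)
  nb ###.#: next=.  (t=0,i=9, bit29=0)
  nb ###..: next=.  (t=1,i=8, bit28=0)
  nb ##.##: next=.  (t=0,i=10, bit27=0)
  nb ##.#.: next=.  (t=0,i=1, bit26=0)
  nb ##..#: next=.  (t=5,i=2, bit25=0)
  nb ##...: next=#  (t=1,i=9, bit24=1)
  nb #.###: next=#  (t=0,i=4, bit23=1)
  nb #.##.: next=.  (t=0,i=11, bit22=0)
  nb #.#.#: next=.  (t=0,i=2, bit21=0)
  nb #.#..: next=#  (t=5,i=7, bit20=1)
  nb #..##: next=#  (t=5,i=3, bit19=1)
  nb #..#.: next=#  (t=6,i=2, bit18=1)
  nb #...#: next=.  (t=4,i=8, bit17=0)
  nb #....: next=#  (t=1,i=10, bit16=1)
  nb .####: next=.  (t=0,i=5, bit15=0)
  nb .###.: next=#  (t=1,i=7, bit14=1)
  nb .##.#: next=.  (t=0,i=0, bit13=0)
  nb .##..: next=.  (t=6,i=8, bit12=0)
  nb .#.##: next=#  (t=0,i=3, bit11=1)
  nb .#.#.: next=#  (t=3,i=10, bit10=1)
  nb .#..#: next=.  (t=6,i=1, bit9=0)
  nb .#...: next=#  (t=5,i=8, bit8=1)
  nb ..###: next=.  (t=5,i=11, bit7=0)
  nb ..##.: next=.  (t=1,i=3, bit6=0)
  nb ..#.#: next=.  (t=3,i=9, bit5=0)
  nb ..#..: next=.  (t=6,i=0, bit4=0)
  nb ...##: next=.  (t=1,i=2, bit3=0)
  nb ...#.: next=.  (t=3,i=8, bit2=0)
  nb ....#: next=.  (t=1,i=1, bit1=0)
  nb .....: next=#  (t=1,i=0, bit0=1)
  bits 11000001100111010100110100000001 = 3248311553

3248311553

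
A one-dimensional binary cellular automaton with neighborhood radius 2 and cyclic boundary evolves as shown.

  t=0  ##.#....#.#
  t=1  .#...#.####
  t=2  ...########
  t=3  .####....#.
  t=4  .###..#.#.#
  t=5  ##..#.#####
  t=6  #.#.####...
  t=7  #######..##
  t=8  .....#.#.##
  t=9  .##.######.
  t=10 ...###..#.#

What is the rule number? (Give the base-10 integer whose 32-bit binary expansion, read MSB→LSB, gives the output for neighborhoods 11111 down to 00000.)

  ##### -> .   bit 31 = 0  t=2,i=5
  ####. -> #   bit 30 = 1  t=1,i=9
  ###.# -> #   bit 29 = 1  t=0,i=1
  ###.. -> .   bit 28 = 0  t=2,i=10
  ##.## -> #   bit 27 = 1  t=9,i=3
  ##.#. -> .   bit 26 = 0  t=0,i=2
  ##..# -> #   bit 25 = 1  t=4,i=4
  ##... -> .   bit 24 = 0  t=2,i=0
  #.### -> #   bit 23 = 1  t=0,i=10
  #.##. -> #   bit 22 = 1  t=8,i=9
  #.#.# -> #   bit 21 = 1  t=4,i=8
  #.#.. -> .   bit 20 = 0  t=0,i=3
  #..## -> .   bit 19 = 0  t=3,i=0
  #..#. -> .   bit 18 = 0  t=4,i=5
  #...# -> #   bit 17 = 1  t=1,i=3
  #.... -> #   bit 16 = 1  t=0,i=5
  .#### -> #   bit 15 = 1  t=1,i=8
  .###. -> .   bit 14 = 0  t=0,i=0
  .##.# -> .   bit 13 = 0  t=9,i=2
  .##.. -> .   bit 12 = 0  t=8,i=10
  .#.## -> #   bit 11 = 1  t=0,i=9
  .#.#. -> #   bit 10 = 1  t=4,i=7
  .#..# -> #   bit 9 = 1  t=3,i=10
  .#... -> .   bit 8 = 0  t=0,i=4
  ..### -> #   bit 7 = 1  t=2,i=3
  ..##. -> .   bit 6 = 0  t=9,i=1
  ..#.# -> #   bit 5 = 1  t=0,i=8
  ..#.. -> .   bit 4 = 0  t=3,i=9
  ...## -> #   bit 3 = 1  t=2,i=2
  ...#. -> #   bit 2 = 1  t=0,i=7
  ....# -> .   bit 1 = 0  t=0,i=6
  ..... -> #   bit 0 = 1  t=8,i=2
  bits 01101010111000111000111010101101 = 1793298093

1793298093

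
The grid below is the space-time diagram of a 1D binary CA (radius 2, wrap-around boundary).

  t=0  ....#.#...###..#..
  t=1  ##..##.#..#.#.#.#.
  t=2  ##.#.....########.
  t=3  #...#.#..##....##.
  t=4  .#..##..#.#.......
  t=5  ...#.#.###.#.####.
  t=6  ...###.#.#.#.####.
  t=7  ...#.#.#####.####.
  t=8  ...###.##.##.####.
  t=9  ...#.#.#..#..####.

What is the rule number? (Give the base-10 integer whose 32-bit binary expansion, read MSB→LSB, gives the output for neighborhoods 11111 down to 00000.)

1894552993

  ##### -> .   bit 31 = 0  t=2,i=11
  ####. -> #   bit 30 = 1  t=2,i=15
  ###.# -> #   bit 29 = 1  t=2,i=16
  ###.. -> #   bit 28 = 1  t=0,i=12
  ##.## -> .   bit 27 = 0  t=2,i=17
  ##.#. -> .   bit 26 = 0  t=1,i=6
  ##..# -> .   bit 25 = 0  t=0,i=13
  ##... -> .   bit 24 = 0  t=3,i=11
  #.### -> #   bit 23 = 1  t=5,i=7
  #.##. -> #   bit 22 = 1  t=1,i=0
  #.#.# -> #   bit 21 = 1  t=1,i=12
  #.#.. -> .   bit 20 = 0  t=0,i=6
  #..## -> #   bit 19 = 1  t=1,i=3
  #..#. -> #   bit 18 = 1  t=0,i=14
  #...# -> .   bit 17 = 0  t=0,i=8
  #.... -> .   bit 16 = 0  t=0,i=17
  .#### -> #   bit 15 = 1  t=2,i=10
  .###. -> .   bit 14 = 0  t=0,i=11
  .##.# -> .   bit 13 = 0  t=1,i=5
  .##.. -> #   bit 12 = 1  t=1,i=1
  .#.## -> .   bit 11 = 0  t=1,i=17
  .#.#. -> #   bit 10 = 1  t=0,i=5
  .#..# -> .   bit 9 = 0  t=1,i=8
  .#... -> #   bit 8 = 1  t=0,i=7
  ..### -> #   bit 7 = 1  t=0,i=10
  ..##. -> .   bit 6 = 0  t=1,i=4
  ..#.# -> #   bit 5 = 1  t=0,i=4
  ..#.. -> .   bit 4 = 0  t=0,i=15
  ...## -> .   bit 3 = 0  t=0,i=9
  ...#. -> .   bit 2 = 0  t=0,i=3
  ....# -> .   bit 1 = 0  t=0,i=2
  ..... -> #   bit 0 = 1  t=0,i=0
  bits 01110000111011001001010110100001 = 1894552993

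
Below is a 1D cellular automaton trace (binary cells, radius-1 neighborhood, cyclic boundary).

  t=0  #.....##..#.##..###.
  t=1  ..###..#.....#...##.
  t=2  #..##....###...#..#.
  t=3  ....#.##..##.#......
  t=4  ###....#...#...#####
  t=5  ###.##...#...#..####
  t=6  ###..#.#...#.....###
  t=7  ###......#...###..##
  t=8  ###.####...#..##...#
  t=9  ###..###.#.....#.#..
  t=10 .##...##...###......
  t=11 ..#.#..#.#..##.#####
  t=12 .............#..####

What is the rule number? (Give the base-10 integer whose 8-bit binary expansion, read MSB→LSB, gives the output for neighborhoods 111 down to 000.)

  ###|#  b7=1 t=0,i=17
  ##.|#  b6=1 t=0,i=7
  #.#|.  b5=0 t=0,i=11
  #..|.  b4=0 t=0,i=1
  .##|.  b3=0 t=0,i=6
  .#.|.  b2=0 t=0,i=0
  ..#|.  b1=0 t=0,i=5
  ...|#  b0=1 t=0,i=2
  bits 11000001 = 193

193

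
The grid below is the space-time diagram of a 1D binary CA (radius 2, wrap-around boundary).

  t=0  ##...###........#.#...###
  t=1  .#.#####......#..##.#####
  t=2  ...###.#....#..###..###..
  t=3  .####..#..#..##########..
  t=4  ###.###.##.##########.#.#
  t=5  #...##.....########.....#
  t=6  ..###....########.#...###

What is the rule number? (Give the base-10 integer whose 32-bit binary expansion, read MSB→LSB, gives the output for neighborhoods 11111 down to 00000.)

  #####|#  b31=1 t=0,i=24
  ####.|.  b30=0 t=0,i=0
  ###.#|.  b29=0 t=1,i=24
  ###..|#  b28=1 t=0,i=1
  ##.##|.  b27=0 t=1,i=19
  ##.#.|.  b26=0 t=1,i=0
  ##..#|#  b25=1 t=2,i=18
  ##...|.  b24=0 t=0,i=2
  #.###|#  b23=1 t=1,i=3
  #.##.|.  b22=0 t=4,i=8
  #.#.#|.  b21=0 t=1,i=1
  #.#..|#  b20=1 t=0,i=18
  #..##|#  b19=1 t=1,i=16
  #..#.|#  b18=1 t=3,i=6
  #...#|#  b17=1 t=0,i=3
  #....|.  b16=0 t=0,i=9
  .####|#  b15=1 t=0,i=23
  .###.|#  b14=1 t=0,i=6
  .##.#|.  b13=0 t=1,i=18
  .##..|.  b12=0 t=5,i=0
  .#.##|.  b11=0 t=1,i=2
  .#.#.|#  b10=1 t=0,i=17
  .#..#|#  b9=1 t=1,i=15
  .#...|.  b8=0 t=0,i=19
  ..###|#  b7=1 t=0,i=5
  ..##.|#  b6=1 t=1,i=17
  ..#.#|.  b5=0 t=0,i=16
  ..#..|.  b4=0 t=1,i=14
  ...##|#  b3=1 t=0,i=4
  ...#.|.  b2=0 t=0,i=15
  ....#|#  b1=1 t=0,i=14
  .....|.  b0=0 t=0,i=10
  bits 10010010100111101100011011001010 = 2459879114

2459879114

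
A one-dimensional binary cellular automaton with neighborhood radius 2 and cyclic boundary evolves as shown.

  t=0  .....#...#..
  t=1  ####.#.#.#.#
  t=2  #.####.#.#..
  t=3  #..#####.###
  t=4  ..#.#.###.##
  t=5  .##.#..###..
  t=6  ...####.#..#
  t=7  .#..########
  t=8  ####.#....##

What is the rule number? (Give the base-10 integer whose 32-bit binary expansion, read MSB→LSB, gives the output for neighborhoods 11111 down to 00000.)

  [31] ##### => .  t=1,i=1
  [30] ####. => #  t=1,i=2
  [29] ###.# => #  t=1,i=3
  [28] ###.. => .  t=3,i=0
  [27] ##.## => #  t=3,i=8
  [26] ##.#. => #  t=1,i=4
  [25] ##..# => .  t=3,i=1
  [24] ##... => .  t=5,i=10
  [23] #.### => .  t=1,i=11
  [22] #.##. => .  t=4,i=10
  [21] #.#.# => #  t=1,i=5
  [20] #.#.. => #  t=2,i=9
  [19] #..## => #  t=3,i=2
  [18] #..#. => #  t=2,i=11
  [17] #...# => #  t=0,i=7
  [16] #.... => #  t=0,i=11
  [15] .#### => #  t=1,i=0
  [14] .###. => #  t=4,i=7
  [13] .##.# => .  t=5,i=2
  [12] .##.. => .  t=4,i=11
  [11] .#.## => .  t=1,i=10
  [10] .#.#. => .  t=1,i=6
  [9] .#..# => #  t=2,i=10
  [8] .#... => .  t=0,i=6
  [7] ..### => .  t=3,i=3
  [6] ..##. => .  t=5,i=1
  [5] ..#.# => #  t=2,i=0
  [4] ..#.. => #  t=0,i=5
  [3] ...## => .  t=5,i=0
  [2] ...#. => .  t=0,i=4
  [1] ....# => #  t=0,i=3
  [0] ..... => #  t=0,i=0
  bits 01101100001111111100001000110011 = 1816117811

1816117811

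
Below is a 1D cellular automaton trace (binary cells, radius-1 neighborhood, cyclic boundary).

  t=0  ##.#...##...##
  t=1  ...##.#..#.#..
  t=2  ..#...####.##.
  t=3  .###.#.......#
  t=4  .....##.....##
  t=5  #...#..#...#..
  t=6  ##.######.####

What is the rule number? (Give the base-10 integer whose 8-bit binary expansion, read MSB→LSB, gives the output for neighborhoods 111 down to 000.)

  ### -> .   bit 7 = 0  t=0,i=0
  ##. -> .   bit 6 = 0  t=0,i=1
  #.# -> .   bit 5 = 0  t=0,i=2
  #.. -> #   bit 4 = 1  t=0,i=4
  .## -> .   bit 3 = 0  t=0,i=7
  .#. -> #   bit 2 = 1  t=0,i=3
  ..# -> #   bit 1 = 1  t=0,i=6
  ... -> .   bit 0 = 0  t=0,i=5
  bits 00010110 = 22

22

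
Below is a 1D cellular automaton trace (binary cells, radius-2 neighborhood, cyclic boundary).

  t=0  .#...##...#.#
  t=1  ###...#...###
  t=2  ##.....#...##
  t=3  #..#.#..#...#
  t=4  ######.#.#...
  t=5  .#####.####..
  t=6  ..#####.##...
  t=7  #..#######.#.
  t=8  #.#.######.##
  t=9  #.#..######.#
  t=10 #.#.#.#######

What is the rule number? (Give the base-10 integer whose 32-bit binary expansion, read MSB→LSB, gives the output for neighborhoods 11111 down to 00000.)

3934123298

  nb #####: next=#  (t=1,i=0, bit31=1)
  nb ####.: next=#  (t=1,i=1, bit30=1)
  nb ###.#: next=#  (t=4,i=5, bit29=1)
  nb ###..: next=.  (t=1,i=2, bit28=0)
  nb ##.##: next=#  (t=5,i=6, bit27=1)
  nb ##.#.: next=.  (t=4,i=6, bit26=0)
  nb ##..#: next=#  (t=3,i=1, bit25=1)
  nb ##...: next=.  (t=0,i=7, bit24=0)
  nb #.###: next=.  (t=5,i=7, bit23=0)
  nb #.##.: next=#  (t=6,i=8, bit22=1)
  nb #.#.#: next=#  (t=0,i=12, bit21=1)
  nb #.#..: next=#  (t=0,i=1, bit20=1)
  nb #..##: next=#  (t=7,i=2, bit19=1)
  nb #..#.: next=#  (t=3,i=2, bit18=1)
  nb #...#: next=.  (t=0,i=3, bit17=0)
  nb #....: next=#  (t=2,i=3, bit16=1)
  nb .####: next=#  (t=1,i=11, bit15=1)
  nb .###.: next=#  (t=8,i=12, bit14=1)
  nb .##.#: next=#  (t=9,i=0, bit13=1)
  nb .##..: next=#  (t=0,i=6, bit12=1)
  nb .#.##: next=.  (t=8,i=3, bit11=0)
  nb .#.#.: next=#  (t=0,i=0, bit10=1)
  nb .#..#: next=.  (t=3,i=6, bit9=0)
  nb .#...: next=#  (t=0,i=2, bit8=1)
  nb ..###: next=.  (t=1,i=10, bit7=0)
  nb ..##.: next=.  (t=0,i=5, bit6=0)
  nb ..#.#: next=#  (t=0,i=10, bit5=1)
  nb ..#..: next=.  (t=1,i=6, bit4=0)
  nb ...##: next=.  (t=0,i=4, bit3=0)
  nb ...#.: next=.  (t=0,i=9, bit2=0)
  nb ....#: next=#  (t=2,i=5, bit1=1)
  nb .....: next=.  (t=2,i=4, bit0=0)
  bits 11101010011111011111010100100010 = 3934123298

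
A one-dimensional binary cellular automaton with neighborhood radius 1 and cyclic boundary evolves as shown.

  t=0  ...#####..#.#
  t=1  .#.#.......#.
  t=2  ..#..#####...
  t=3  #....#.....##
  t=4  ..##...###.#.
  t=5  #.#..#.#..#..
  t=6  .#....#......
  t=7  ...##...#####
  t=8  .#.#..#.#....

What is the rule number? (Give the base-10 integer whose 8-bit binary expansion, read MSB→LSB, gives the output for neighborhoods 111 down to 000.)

  nb ###: next=.  (t=0,i=4, bit7=0)
  nb ##.: next=.  (t=0,i=7, bit6=0)
  nb #.#: next=#  (t=0,i=11, bit5=1)
  nb #..: next=.  (t=0,i=0, bit4=0)
  nb .##: next=#  (t=0,i=3, bit3=1)
  nb .#.: next=.  (t=0,i=10, bit2=0)
  nb ..#: next=.  (t=0,i=2, bit1=0)
  nb ...: next=#  (t=0,i=1, bit0=1)
  bits 00101001 = 41

41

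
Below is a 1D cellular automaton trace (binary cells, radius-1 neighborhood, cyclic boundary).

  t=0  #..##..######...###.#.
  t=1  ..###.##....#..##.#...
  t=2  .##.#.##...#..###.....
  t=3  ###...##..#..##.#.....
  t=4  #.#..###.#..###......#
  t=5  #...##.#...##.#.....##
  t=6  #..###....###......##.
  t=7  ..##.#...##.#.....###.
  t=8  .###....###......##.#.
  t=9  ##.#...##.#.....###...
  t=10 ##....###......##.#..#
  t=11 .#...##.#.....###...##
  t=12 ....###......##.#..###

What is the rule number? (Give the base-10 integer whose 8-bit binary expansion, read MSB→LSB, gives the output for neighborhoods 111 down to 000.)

  ### -> .   bit 7 = 0  t=0,i=8
  ##. -> #   bit 6 = 1  t=0,i=4
  #.# -> .   bit 5 = 0  t=0,i=19
  #.. -> .   bit 4 = 0  t=0,i=1
  .## -> #   bit 3 = 1  t=0,i=3
  .#. -> .   bit 2 = 0  t=0,i=0
  ..# -> #   bit 1 = 1  t=0,i=2
  ... -> .   bit 0 = 0  t=0,i=14
  bits 01001010 = 74

74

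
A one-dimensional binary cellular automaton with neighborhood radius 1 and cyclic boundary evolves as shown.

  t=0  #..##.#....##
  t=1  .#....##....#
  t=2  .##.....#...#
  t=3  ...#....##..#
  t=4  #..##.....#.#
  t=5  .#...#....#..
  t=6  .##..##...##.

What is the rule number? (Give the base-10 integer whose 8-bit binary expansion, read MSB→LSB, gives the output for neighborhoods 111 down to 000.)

148

  ###|#  b7=1 t=0,i=12
  ##.|.  b6=0 t=0,i=0
  #.#|.  b5=0 t=0,i=5
  #..|#  b4=1 t=0,i=1
  .##|.  b3=0 t=0,i=3
  .#.|#  b2=1 t=0,i=6
  ..#|.  b1=0 t=0,i=2
  ...|.  b0=0 t=0,i=8
  bits 10010100 = 148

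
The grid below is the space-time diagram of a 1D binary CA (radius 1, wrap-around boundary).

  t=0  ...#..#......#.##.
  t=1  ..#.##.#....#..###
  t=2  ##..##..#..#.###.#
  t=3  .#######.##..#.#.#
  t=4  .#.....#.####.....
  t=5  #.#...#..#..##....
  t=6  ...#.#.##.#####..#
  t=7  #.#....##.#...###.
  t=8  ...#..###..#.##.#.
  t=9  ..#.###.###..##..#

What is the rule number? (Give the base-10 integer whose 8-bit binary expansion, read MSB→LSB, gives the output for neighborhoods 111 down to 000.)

  ###|.  b7=0 t=1,i=16
  ##.|#  b6=1 t=0,i=16
  #.#|.  b5=0 t=0,i=14
  #..|#  b4=1 t=0,i=4
  .##|#  b3=1 t=0,i=15
  .#.|.  b2=0 t=0,i=3
  ..#|#  b1=1 t=0,i=2
  ...|.  b0=0 t=0,i=0
  bits 01011010 = 90

90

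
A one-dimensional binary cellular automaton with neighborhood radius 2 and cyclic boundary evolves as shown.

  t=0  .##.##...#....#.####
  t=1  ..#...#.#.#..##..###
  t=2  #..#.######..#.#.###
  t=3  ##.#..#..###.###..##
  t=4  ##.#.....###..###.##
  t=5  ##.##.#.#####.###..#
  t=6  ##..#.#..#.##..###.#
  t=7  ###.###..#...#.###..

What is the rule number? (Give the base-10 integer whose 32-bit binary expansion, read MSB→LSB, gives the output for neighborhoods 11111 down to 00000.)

  #####|.  b31=0 t=2,i=7
  ####.|#  b30=1 t=0,i=18
  ###.#|#  b29=1 t=0,i=19
  ###..|#  b28=1 t=1,i=19
  ##.##|.  b27=0 t=0,i=0
  ##.#.|.  b26=0 t=3,i=2
  ##..#|#  b25=1 t=1,i=0
  ##...|#  b24=1 t=0,i=6
  #.###|.  b23=0 t=0,i=16
  #.##.|.  b22=0 t=0,i=1
  #.#.#|#  b21=1 t=1,i=8
  #.#..|#  b20=1 t=1,i=10
  #..##|.  b19=0 t=1,i=12
  #..#.|.  b18=0 t=1,i=1
  #...#|.  b17=0 t=0,i=7
  #....|.  b16=0 t=0,i=11
  .####|#  b15=1 t=0,i=17
  .###.|#  b14=1 t=1,i=18
  .##.#|#  b13=1 t=0,i=2
  .##..|.  b12=0 t=0,i=5
  .#.##|.  b11=0 t=0,i=15
  .#.#.|#  b10=1 t=1,i=7
  .#..#|.  b9=0 t=1,i=11
  .#...|#  b8=1 t=0,i=10
  ..###|#  b7=1 t=1,i=17
  ..##.|#  b6=1 t=1,i=13
  ..#.#|#  b5=1 t=0,i=14
  ..#..|.  b4=0 t=0,i=9
  ...##|#  b3=1 t=4,i=8
  ...#.|#  b2=1 t=0,i=8
  ....#|.  b1=0 t=0,i=12
  .....|#  b0=1 t=4,i=6
  bits 01110011001100001110010111101101 = 1932584429

1932584429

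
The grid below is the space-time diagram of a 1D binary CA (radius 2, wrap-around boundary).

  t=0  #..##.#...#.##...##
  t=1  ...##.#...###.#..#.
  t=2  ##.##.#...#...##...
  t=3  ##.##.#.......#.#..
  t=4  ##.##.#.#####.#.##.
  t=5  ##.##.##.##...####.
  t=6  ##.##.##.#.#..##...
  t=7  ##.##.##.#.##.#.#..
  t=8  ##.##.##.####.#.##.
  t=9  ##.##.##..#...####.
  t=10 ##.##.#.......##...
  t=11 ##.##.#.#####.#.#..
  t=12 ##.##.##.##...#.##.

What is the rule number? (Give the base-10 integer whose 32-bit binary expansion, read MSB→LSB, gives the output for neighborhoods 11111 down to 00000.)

2171710179

  ##### -> #   bit 31 = 1  t=4,i=10
  ####. -> .   bit 30 = 0  t=4,i=11
  ###.# -> .   bit 29 = 0  t=1,i=12
  ###.. -> .   bit 28 = 0  t=0,i=0
  ##.## -> .   bit 27 = 0  t=2,i=2
  ##.#. -> .   bit 26 = 0  t=0,i=5
  ##..# -> .   bit 25 = 0  t=0,i=1
  ##... -> #   bit 24 = 1  t=0,i=14
  #.### -> .   bit 23 = 0  t=4,i=8
  #.##. -> #   bit 22 = 1  t=0,i=12
  #.#.# -> #   bit 21 = 1  t=4,i=6
  #.#.. -> #   bit 20 = 1  t=0,i=6
  #..## -> .   bit 19 = 0  t=0,i=2
  #..#. -> .   bit 18 = 0  t=1,i=16
  #...# -> .   bit 17 = 0  t=0,i=8
  #.... -> #   bit 16 = 1  t=1,i=0
  .#### -> #   bit 15 = 1  t=4,i=9
  .###. -> .   bit 14 = 0  t=0,i=18
  .##.# -> #   bit 13 = 1  t=0,i=4
  .##.. -> .   bit 12 = 0  t=0,i=13
  .#.## -> #   bit 11 = 1  t=0,i=11
  .#.#. -> .   bit 10 = 0  t=3,i=15
  .#..# -> #   bit 9 = 1  t=1,i=15
  .#... -> .   bit 8 = 0  t=0,i=7
  ..### -> #   bit 7 = 1  t=0,i=17
  ..##. -> #   bit 6 = 1  t=0,i=3
  ..#.# -> #   bit 5 = 1  t=0,i=10
  ..#.. -> .   bit 4 = 0  t=1,i=17
  ...## -> .   bit 3 = 0  t=0,i=16
  ...#. -> .   bit 2 = 0  t=0,i=9
  ....# -> #   bit 1 = 1  t=1,i=1
  ..... -> #   bit 0 = 1  t=3,i=9
  bits 10000001011100011010101011100011 = 2171710179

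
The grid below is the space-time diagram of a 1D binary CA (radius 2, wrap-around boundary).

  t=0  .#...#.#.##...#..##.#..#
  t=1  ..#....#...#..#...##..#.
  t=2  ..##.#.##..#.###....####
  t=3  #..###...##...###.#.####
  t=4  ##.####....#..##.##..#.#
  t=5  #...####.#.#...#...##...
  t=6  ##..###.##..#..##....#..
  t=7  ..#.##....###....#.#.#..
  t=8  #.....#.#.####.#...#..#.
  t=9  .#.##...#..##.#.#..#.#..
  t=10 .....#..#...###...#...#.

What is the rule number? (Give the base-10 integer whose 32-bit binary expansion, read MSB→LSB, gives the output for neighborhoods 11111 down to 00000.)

  ##### -> .   bit 31 = 0  t=3,i=22
  ####. -> #   bit 30 = 1  t=2,i=22
  ###.# -> .   bit 29 = 0  t=3,i=16
  ###.. -> #   bit 28 = 1  t=2,i=15
  ##.## -> .   bit 27 = 0  t=4,i=2
  ##.#. -> #   bit 26 = 1  t=0,i=19
  ##..# -> #   bit 25 = 1  t=1,i=20
  ##... -> #   bit 24 = 1  t=0,i=11
  #.### -> .   bit 23 = 0  t=2,i=13
  #.##. -> .   bit 22 = 0  t=0,i=9
  #.#.# -> #   bit 21 = 1  t=0,i=7
  #.#.. -> .   bit 20 = 0  t=0,i=1
  #..## -> .   bit 19 = 0  t=0,i=16
  #..#. -> #   bit 18 = 1  t=0,i=22
  #...# -> .   bit 17 = 0  t=0,i=3
  #.... -> .   bit 16 = 0  t=1,i=4
  .#### -> #   bit 15 = 1  t=2,i=21
  .###. -> #   bit 14 = 1  t=2,i=14
  .##.# -> #   bit 13 = 1  t=0,i=18
  .##.. -> .   bit 12 = 0  t=0,i=10
  .#.## -> .   bit 11 = 0  t=0,i=8
  .#.#. -> .   bit 10 = 0  t=0,i=0
  .#..# -> .   bit 9 = 0  t=0,i=15
  .#... -> #   bit 8 = 1  t=0,i=2
  ..### -> #   bit 7 = 1  t=2,i=20
  ..##. -> .   bit 6 = 0  t=0,i=17
  ..#.# -> .   bit 5 = 0  t=0,i=5
  ..#.. -> #   bit 4 = 1  t=0,i=14
  ...## -> .   bit 3 = 0  t=1,i=17
  ...#. -> .   bit 2 = 0  t=0,i=4
  ....# -> #   bit 1 = 1  t=1,i=5
  ..... -> #   bit 0 = 1  t=8,i=3
  bits 01010111001001001110000110010011 = 1462034835

1462034835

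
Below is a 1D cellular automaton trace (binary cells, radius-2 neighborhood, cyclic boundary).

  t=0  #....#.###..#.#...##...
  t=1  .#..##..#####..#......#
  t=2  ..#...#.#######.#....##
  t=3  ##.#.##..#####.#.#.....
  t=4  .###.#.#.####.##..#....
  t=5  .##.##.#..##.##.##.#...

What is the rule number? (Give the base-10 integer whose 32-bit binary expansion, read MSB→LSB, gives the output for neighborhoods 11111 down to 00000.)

3731153828

  [31] ##### => #  t=1,i=10
  [30] ####. => #  t=1,i=11
  [29] ###.# => .  t=2,i=14
  [28] ###.. => #  t=0,i=9
  [27] ##.## => #  t=4,i=13
  [26] ##.#. => #  t=2,i=15
  [25] ##..# => #  t=0,i=10
  [24] ##... => .  t=0,i=20
  [23] #.### => .  t=0,i=7
  [22] #.##. => #  t=3,i=5
  [21] #.#.# => #  t=3,i=3
  [20] #.#.. => .  t=0,i=14
  [19] #..## => .  t=1,i=3
  [18] #..#. => #  t=0,i=11
  [17] #...# => .  t=0,i=16
  [16] #.... => .  t=0,i=2
  [15] .#### => #  t=1,i=9
  [14] .###. => #  t=0,i=8
  [13] .##.# => #  t=3,i=1
  [12] .##.. => .  t=0,i=19
  [11] .#.## => .  t=0,i=6
  [10] .#.#. => .  t=0,i=13
  [9] .#..# => #  t=1,i=2
  [8] .#... => #  t=0,i=1
  [7] ..### => #  t=1,i=8
  [6] ..##. => .  t=0,i=18
  [5] ..#.# => #  t=0,i=5
  [4] ..#.. => .  t=0,i=0
  [3] ...## => .  t=0,i=17
  [2] ...#. => #  t=0,i=4
  [1] ....# => .  t=0,i=3
  [0] ..... => .  t=1,i=18
  bits 11011110011001001110001110100100 = 3731153828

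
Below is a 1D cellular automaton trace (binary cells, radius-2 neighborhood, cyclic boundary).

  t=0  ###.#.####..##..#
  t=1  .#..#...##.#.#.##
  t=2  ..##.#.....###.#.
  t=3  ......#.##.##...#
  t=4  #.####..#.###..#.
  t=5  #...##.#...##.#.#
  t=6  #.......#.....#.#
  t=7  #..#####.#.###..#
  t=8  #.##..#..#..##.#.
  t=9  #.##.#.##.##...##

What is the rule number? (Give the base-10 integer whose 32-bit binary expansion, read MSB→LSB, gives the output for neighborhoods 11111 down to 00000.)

1483495303

  [31] ##### => .  t=7,i=5
  [30] ####. => #  t=0,i=1
  [29] ###.# => .  t=0,i=2
  [28] ###.. => #  t=0,i=9
  [27] ##.## => #  t=3,i=10
  [26] ##.#. => .  t=0,i=3
  [25] ##..# => .  t=0,i=10
  [24] ##... => .  t=3,i=13
  [23] #.### => .  t=0,i=6
  [22] #.##. => #  t=1,i=15
  [21] #.#.# => #  t=0,i=4
  [20] #.#.. => .  t=1,i=1
  [19] #..## => #  t=0,i=11
  [18] #..#. => #  t=1,i=3
  [17] #...# => .  t=1,i=6
  [16] #.... => .  t=2,i=7
  [15] .#### => .  t=0,i=0
  [14] .###. => #  t=2,i=12
  [13] .##.# => .  t=1,i=9
  [12] .##.. => #  t=0,i=13
  [11] .#.## => .  t=0,i=5
  [10] .#.#. => #  t=1,i=12
  [9] .#..# => #  t=1,i=2
  [8] .#... => #  t=1,i=5
  [7] ..### => #  t=0,i=16
  [6] ..##. => .  t=0,i=12
  [5] ..#.# => .  t=3,i=6
  [4] ..#.. => .  t=1,i=4
  [3] ...## => .  t=1,i=7
  [2] ...#. => #  t=3,i=5
  [1] ....# => #  t=2,i=9
  [0] ..... => #  t=2,i=8
  bits 01011000011011000101011110000111 = 1483495303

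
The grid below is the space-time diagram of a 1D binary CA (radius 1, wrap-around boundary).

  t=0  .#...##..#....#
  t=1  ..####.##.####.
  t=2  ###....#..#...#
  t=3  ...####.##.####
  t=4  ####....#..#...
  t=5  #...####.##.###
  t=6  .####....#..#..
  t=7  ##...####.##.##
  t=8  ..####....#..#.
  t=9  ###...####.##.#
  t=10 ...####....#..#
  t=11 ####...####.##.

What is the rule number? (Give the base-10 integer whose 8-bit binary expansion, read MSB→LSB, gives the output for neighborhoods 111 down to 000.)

27

  ###|.  b7=0 t=1,i=3
  ##.|.  b6=0 t=0,i=6
  #.#|.  b5=0 t=0,i=0
  #..|#  b4=1 t=0,i=2
  .##|#  b3=1 t=0,i=5
  .#.|.  b2=0 t=0,i=1
  ..#|#  b1=1 t=0,i=4
  ...|#  b0=1 t=0,i=3
  bits 00011011 = 27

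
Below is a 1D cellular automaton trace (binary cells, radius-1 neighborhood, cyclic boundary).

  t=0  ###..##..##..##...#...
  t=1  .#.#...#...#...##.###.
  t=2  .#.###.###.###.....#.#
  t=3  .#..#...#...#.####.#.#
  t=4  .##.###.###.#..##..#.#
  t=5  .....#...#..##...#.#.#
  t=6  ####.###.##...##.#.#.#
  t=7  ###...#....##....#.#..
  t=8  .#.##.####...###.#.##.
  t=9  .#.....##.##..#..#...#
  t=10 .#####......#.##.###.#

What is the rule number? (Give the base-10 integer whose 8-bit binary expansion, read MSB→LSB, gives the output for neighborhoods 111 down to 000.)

  ### -> #   bit 7 = 1  t=0,i=1
  ##. -> .   bit 6 = 0  t=0,i=2
  #.# -> .   bit 5 = 0  t=1,i=2
  #.. -> #   bit 4 = 1  t=0,i=3
  .## -> .   bit 3 = 0  t=0,i=0
  .#. -> #   bit 2 = 1  t=0,i=18
  ..# -> .   bit 1 = 0  t=0,i=4
  ... -> #   bit 0 = 1  t=0,i=16
  bits 10010101 = 149

149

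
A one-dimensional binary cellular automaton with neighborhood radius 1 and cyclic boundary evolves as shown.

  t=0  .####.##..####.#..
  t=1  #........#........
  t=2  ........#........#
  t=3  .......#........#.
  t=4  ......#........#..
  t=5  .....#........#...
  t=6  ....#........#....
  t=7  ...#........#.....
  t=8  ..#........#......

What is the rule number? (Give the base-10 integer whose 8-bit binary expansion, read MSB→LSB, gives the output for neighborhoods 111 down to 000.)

  ### -> .   bit 7 = 0  t=0,i=2
  ##. -> .   bit 6 = 0  t=0,i=4
  #.# -> .   bit 5 = 0  t=0,i=5
  #.. -> .   bit 4 = 0  t=0,i=8
  .## -> .   bit 3 = 0  t=0,i=1
  .#. -> .   bit 2 = 0  t=0,i=15
  ..# -> #   bit 1 = 1  t=0,i=0
  ... -> .   bit 0 = 0  t=0,i=17
  bits 00000010 = 2

2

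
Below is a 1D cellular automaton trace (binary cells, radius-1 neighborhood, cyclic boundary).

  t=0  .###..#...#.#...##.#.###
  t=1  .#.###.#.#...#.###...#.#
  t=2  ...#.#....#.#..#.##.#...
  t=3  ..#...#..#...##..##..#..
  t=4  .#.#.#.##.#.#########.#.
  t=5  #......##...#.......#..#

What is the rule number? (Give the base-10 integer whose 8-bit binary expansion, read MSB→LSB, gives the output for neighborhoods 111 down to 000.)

  ###|.  b7=0 t=0,i=2
  ##.|#  b6=1 t=0,i=3
  #.#|.  b5=0 t=0,i=0
  #..|#  b4=1 t=0,i=4
  .##|#  b3=1 t=0,i=1
  .#.|.  b2=0 t=0,i=6
  ..#|#  b1=1 t=0,i=5
  ...|.  b0=0 t=0,i=8
  bits 01011010 = 90

90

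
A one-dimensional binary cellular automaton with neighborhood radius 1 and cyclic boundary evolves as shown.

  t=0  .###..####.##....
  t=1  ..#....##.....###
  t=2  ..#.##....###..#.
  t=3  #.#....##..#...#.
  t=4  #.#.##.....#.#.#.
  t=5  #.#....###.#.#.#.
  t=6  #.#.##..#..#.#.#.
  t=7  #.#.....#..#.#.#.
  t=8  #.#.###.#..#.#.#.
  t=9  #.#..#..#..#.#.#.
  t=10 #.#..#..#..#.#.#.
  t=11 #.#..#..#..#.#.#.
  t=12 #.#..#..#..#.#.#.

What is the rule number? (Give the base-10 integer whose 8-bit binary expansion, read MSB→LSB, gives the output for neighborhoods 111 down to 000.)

133

  ###|#  b7=1 t=0,i=2
  ##.|.  b6=0 t=0,i=3
  #.#|.  b5=0 t=0,i=10
  #..|.  b4=0 t=0,i=4
  .##|.  b3=0 t=0,i=1
  .#.|#  b2=1 t=1,i=2
  ..#|.  b1=0 t=0,i=0
  ...|#  b0=1 t=0,i=14
  bits 10000101 = 133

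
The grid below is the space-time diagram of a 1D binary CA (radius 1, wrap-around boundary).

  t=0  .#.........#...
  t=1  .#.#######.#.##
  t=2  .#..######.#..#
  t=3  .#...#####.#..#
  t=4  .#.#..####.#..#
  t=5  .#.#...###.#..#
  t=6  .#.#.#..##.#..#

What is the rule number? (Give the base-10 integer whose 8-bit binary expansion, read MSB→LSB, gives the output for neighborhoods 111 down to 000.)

  nb ###: next=#  (t=1,i=4, bit7=1)
  nb ##.: next=#  (t=1,i=9, bit6=1)
  nb #.#: next=.  (t=1,i=0, bit5=0)
  nb #..: next=.  (t=0,i=2, bit4=0)
  nb .##: next=.  (t=1,i=3, bit3=0)
  nb .#.: next=#  (t=0,i=1, bit2=1)
  nb ..#: next=.  (t=0,i=0, bit1=0)
  nb ...: next=#  (t=0,i=3, bit0=1)
  bits 11000101 = 197

197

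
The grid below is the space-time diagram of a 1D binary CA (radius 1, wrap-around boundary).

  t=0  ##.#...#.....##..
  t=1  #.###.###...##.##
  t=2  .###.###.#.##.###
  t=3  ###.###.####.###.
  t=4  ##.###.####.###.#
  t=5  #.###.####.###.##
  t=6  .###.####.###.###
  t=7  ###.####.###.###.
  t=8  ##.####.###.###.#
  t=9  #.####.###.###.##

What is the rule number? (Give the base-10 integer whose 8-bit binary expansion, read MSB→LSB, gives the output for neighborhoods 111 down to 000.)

190

  [7] ### => #  t=1,i=3
  [6] ##. => .  t=0,i=1
  [5] #.# => #  t=0,i=2
  [4] #.. => #  t=0,i=4
  [3] .## => #  t=0,i=0
  [2] .#. => #  t=0,i=3
  [1] ..# => #  t=0,i=6
  [0] ... => .  t=0,i=5
  bits 10111110 = 190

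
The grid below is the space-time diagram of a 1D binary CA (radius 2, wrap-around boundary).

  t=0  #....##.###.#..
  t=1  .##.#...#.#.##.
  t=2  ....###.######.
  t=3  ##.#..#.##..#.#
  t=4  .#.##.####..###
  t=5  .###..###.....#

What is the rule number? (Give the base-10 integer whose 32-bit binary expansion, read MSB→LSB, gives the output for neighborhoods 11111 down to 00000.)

  #####|.  b31=0 t=2,i=10
  ####.|#  b30=1 t=2,i=12
  ###.#|#  b29=1 t=0,i=10
  ###..|.  b28=0 t=2,i=13
  ##.##|.  b27=0 t=0,i=7
  ##.#.|.  b26=0 t=0,i=11
  ##..#|.  b25=0 t=1,i=14
  ##...|#  b24=1 t=2,i=14
  #.###|#  b23=1 t=0,i=8
  #.##.|#  b22=1 t=1,i=12
  #.#.#|#  b21=1 t=1,i=10
  #.#..|#  b20=1 t=0,i=12
  #..##|.  b19=0 t=1,i=0
  #..#.|.  b18=0 t=0,i=14
  #...#|#  b17=1 t=1,i=6
  #....|#  b16=1 t=0,i=2
  .####|#  b15=1 t=2,i=9
  .###.|.  b14=0 t=0,i=9
  .##.#|.  b13=0 t=0,i=6
  .##..|#  b12=1 t=1,i=13
  .#.##|#  b11=1 t=1,i=11
  .#.#.|#  b10=1 t=1,i=9
  .#..#|#  b9=1 t=0,i=13
  .#...|#  b8=1 t=0,i=1
  ..###|.  b7=0 t=2,i=4
  ..##.|.  b6=0 t=0,i=5
  ..#.#|#  b5=1 t=1,i=8
  ..#..|.  b4=0 t=0,i=0
  ...##|#  b3=1 t=0,i=4
  ...#.|.  b2=0 t=1,i=7
  ....#|.  b1=0 t=0,i=3
  .....|#  b0=1 t=2,i=1
  bits 01100001111100111001111100101001 = 1643355945

1643355945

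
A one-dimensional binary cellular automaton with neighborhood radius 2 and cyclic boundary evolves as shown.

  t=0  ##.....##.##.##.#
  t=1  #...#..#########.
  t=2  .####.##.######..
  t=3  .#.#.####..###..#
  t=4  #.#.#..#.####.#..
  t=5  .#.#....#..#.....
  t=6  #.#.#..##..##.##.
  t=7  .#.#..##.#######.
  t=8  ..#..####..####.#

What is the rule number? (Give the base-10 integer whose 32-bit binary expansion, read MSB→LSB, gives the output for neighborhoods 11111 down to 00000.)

3393875413

  [31] ##### => #  t=1,i=9
  [30] ####. => #  t=1,i=14
  [29] ###.# => .  t=1,i=15
  [28] ###.. => .  t=0,i=1
  [27] ##.## => #  t=0,i=9
  [26] ##.#. => .  t=1,i=16
  [25] ##..# => #  t=3,i=9
  [24] ##... => .  t=0,i=2
  [23] #.### => .  t=0,i=16
  [22] #.##. => #  t=0,i=10
  [21] #.#.# => .  t=3,i=1
  [20] #.#.. => .  t=1,i=0
  [19] #..## => #  t=1,i=6
  [18] #..#. => .  t=3,i=15
  [17] #...# => #  t=1,i=2
  [16] #.... => .  t=0,i=3
  [15] .#### => .  t=1,i=8
  [14] .###. => #  t=0,i=0
  [13] .##.# => #  t=0,i=8
  [12] .##.. => .  t=6,i=8
  [11] .#.## => #  t=3,i=4
  [10] .#.#. => #  t=3,i=0
  [9] .#..# => .  t=1,i=5
  [8] .#... => #  t=1,i=1
  [7] ..### => #  t=1,i=7
  [6] ..##. => #  t=0,i=7
  [5] ..#.# => .  t=3,i=16
  [4] ..#.. => #  t=1,i=4
  [3] ...## => .  t=0,i=6
  [2] ...#. => #  t=1,i=3
  [1] ....# => .  t=0,i=5
  [0] ..... => #  t=0,i=4
  bits 11001010010010100110110111010101 = 3393875413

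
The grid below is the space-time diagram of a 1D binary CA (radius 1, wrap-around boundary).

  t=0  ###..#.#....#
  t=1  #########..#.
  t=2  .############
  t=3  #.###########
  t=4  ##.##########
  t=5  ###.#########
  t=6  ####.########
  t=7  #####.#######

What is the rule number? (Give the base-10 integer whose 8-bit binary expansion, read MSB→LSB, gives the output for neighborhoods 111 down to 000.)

  ###|#  b7=1 t=0,i=0
  ##.|#  b6=1 t=0,i=2
  #.#|#  b5=1 t=0,i=6
  #..|#  b4=1 t=0,i=3
  .##|.  b3=0 t=0,i=12
  .#.|#  b2=1 t=0,i=5
  ..#|#  b1=1 t=0,i=4
  ...|.  b0=0 t=0,i=9
  bits 11110110 = 246

246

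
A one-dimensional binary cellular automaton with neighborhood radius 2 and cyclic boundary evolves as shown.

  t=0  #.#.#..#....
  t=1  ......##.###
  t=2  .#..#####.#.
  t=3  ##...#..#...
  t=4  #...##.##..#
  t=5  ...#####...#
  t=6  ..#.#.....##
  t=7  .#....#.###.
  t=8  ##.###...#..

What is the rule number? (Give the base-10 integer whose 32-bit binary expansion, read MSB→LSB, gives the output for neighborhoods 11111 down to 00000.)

  #####|.  b31=0 t=2,i=6
  ####.|.  b30=0 t=2,i=7
  ###.#|#  b29=1 t=2,i=8
  ###..|.  b28=0 t=1,i=11
  ##.##|#  b27=1 t=1,i=8
  ##.#.|.  b26=0 t=2,i=9
  ##..#|.  b25=0 t=4,i=9
  ##...|.  b24=0 t=1,i=0
  #.###|.  b23=0 t=1,i=9
  #.##.|#  b22=1 t=4,i=7
  #.#.#|.  b21=0 t=0,i=2
  #.#..|.  b20=0 t=0,i=4
  #..##|.  b19=0 t=2,i=3
  #..#.|#  b18=1 t=0,i=6
  #...#|.  b17=0 t=3,i=3
  #....|#  b16=1 t=0,i=9
  .####|#  b15=1 t=2,i=5
  .###.|#  b14=1 t=1,i=10
  .##.#|#  b13=1 t=1,i=7
  .##..|.  b12=0 t=3,i=1
  .#.##|.  b11=0 t=7,i=7
  .#.#.|.  b10=0 t=0,i=1
  .#..#|.  b9=0 t=0,i=5
  .#...|.  b8=0 t=0,i=8
  ..###|.  b7=0 t=2,i=4
  ..##.|#  b6=1 t=1,i=6
  ..#.#|.  b5=0 t=0,i=0
  ..#..|#  b4=1 t=0,i=7
  ...##|#  b3=1 t=1,i=5
  ...#.|#  b2=1 t=0,i=11
  ....#|#  b1=1 t=0,i=10
  .....|.  b0=0 t=1,i=2
  bits 00101000010001011110000001011110 = 675668062

675668062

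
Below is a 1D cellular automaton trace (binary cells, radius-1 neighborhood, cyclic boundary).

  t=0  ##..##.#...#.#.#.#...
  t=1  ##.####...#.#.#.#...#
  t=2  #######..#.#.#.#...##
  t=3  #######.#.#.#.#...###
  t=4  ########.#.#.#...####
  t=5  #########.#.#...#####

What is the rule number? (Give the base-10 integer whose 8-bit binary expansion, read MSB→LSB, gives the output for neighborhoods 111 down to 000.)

  ### -> #   bit 7 = 1  t=1,i=0
  ##. -> #   bit 6 = 1  t=0,i=1
  #.# -> #   bit 5 = 1  t=0,i=6
  #.. -> .   bit 4 = 0  t=0,i=2
  .## -> #   bit 3 = 1  t=0,i=0
  .#. -> .   bit 2 = 0  t=0,i=7
  ..# -> #   bit 1 = 1  t=0,i=3
  ... -> .   bit 0 = 0  t=0,i=9
  bits 11101010 = 234

234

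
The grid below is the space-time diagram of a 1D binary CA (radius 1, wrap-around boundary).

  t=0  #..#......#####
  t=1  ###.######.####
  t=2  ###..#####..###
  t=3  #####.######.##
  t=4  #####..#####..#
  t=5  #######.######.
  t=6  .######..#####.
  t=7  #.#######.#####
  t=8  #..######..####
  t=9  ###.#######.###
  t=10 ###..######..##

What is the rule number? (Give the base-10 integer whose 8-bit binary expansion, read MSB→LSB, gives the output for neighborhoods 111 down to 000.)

  ### -> #   bit 7 = 1  t=0,i=11
  ##. -> #   bit 6 = 1  t=0,i=0
  #.# -> .   bit 5 = 0  t=1,i=3
  #.. -> #   bit 4 = 1  t=0,i=1
  .## -> .   bit 3 = 0  t=0,i=10
  .#. -> .   bit 2 = 0  t=0,i=3
  ..# -> #   bit 1 = 1  t=0,i=2
  ... -> #   bit 0 = 1  t=0,i=5
  bits 11010011 = 211

211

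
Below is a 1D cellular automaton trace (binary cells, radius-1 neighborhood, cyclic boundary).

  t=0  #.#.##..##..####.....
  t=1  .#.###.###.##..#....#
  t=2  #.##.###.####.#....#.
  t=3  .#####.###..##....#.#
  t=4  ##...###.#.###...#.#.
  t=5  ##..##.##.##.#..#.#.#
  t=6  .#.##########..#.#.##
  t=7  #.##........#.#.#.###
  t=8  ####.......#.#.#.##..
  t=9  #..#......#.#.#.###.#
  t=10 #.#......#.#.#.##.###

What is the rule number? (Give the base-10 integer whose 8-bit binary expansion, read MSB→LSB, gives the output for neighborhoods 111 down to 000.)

106

  ### -> .   bit 7 = 0  t=0,i=13
  ##. -> #   bit 6 = 1  t=0,i=5
  #.# -> #   bit 5 = 1  t=0,i=1
  #.. -> .   bit 4 = 0  t=0,i=6
  .## -> #   bit 3 = 1  t=0,i=4
  .#. -> .   bit 2 = 0  t=0,i=0
  ..# -> #   bit 1 = 1  t=0,i=7
  ... -> .   bit 0 = 0  t=0,i=17
  bits 01101010 = 106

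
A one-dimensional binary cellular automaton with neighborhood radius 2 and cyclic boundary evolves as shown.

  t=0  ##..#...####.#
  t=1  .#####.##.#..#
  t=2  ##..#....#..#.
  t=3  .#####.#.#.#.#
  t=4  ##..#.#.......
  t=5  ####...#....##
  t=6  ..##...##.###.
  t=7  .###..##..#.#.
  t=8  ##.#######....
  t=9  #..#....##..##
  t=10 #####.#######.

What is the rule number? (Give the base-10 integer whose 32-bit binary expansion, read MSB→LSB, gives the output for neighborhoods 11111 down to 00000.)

  [31] ##### => .  t=1,i=3
  [30] ####. => #  t=0,i=10
  [29] ###.# => .  t=0,i=11
  [28] ###.. => #  t=0,i=1
  [27] ##.## => .  t=0,i=12
  [26] ##.#. => #  t=1,i=9
  [25] ##..# => #  t=0,i=2
  [24] ##... => .  t=5,i=4
  [23] #.### => #  t=0,i=13
  [22] #.##. => .  t=1,i=7
  [21] #.#.# => .  t=3,i=7
  [20] #.#.. => .  t=1,i=10
  [19] #..## => #  t=7,i=0
  [18] #..#. => #  t=0,i=3
  [17] #...# => .  t=0,i=6
  [16] #.... => .  t=2,i=6
  [15] .#### => .  t=0,i=9
  [14] .###. => .  t=0,i=0
  [13] .##.# => .  t=1,i=8
  [12] .##.. => #  t=2,i=1
  [11] .#.## => #  t=1,i=0
  [10] .#.#. => .  t=3,i=8
  [9] .#..# => .  t=1,i=11
  [8] .#... => #  t=0,i=5
  [7] ..### => #  t=0,i=8
  [6] ..##. => #  t=4,i=0
  [5] ..#.# => .  t=1,i=13
  [4] ..#.. => #  t=0,i=4
  [3] ...## => #  t=0,i=7
  [2] ...#. => .  t=2,i=8
  [1] ....# => #  t=2,i=7
  [0] ..... => .  t=4,i=9
  bits 01010110100011000001100111011010 = 1452022234

1452022234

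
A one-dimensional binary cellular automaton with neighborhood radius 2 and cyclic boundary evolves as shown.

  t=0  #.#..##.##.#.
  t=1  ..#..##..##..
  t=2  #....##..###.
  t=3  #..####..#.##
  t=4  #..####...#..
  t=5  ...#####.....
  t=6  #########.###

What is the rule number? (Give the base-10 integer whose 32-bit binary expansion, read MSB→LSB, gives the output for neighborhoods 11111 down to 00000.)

4111513803

  [31] ##### => #  t=5,i=5
  [30] ####. => #  t=3,i=5
  [29] ###.# => #  t=2,i=11
  [28] ###.. => #  t=3,i=0
  [27] ##.## => .  t=0,i=7
  [26] ##.#. => #  t=0,i=10
  [25] ##..# => .  t=1,i=7
  [24] ##... => #  t=1,i=11
  [23] #.### => .  t=3,i=11
  [22] #.##. => .  t=0,i=8
  [21] #.#.# => .  t=0,i=0
  [20] #.#.. => #  t=0,i=2
  [19] #..## => .  t=0,i=4
  [18] #..#. => .  t=3,i=8
  [17] #...# => .  t=4,i=8
  [16] #.... => .  t=1,i=12
  [15] .#### => #  t=3,i=4
  [14] .###. => .  t=2,i=10
  [13] .##.# => #  t=0,i=6
  [12] .##.. => #  t=1,i=6
  [11] .#.## => #  t=3,i=10
  [10] .#.#. => .  t=0,i=1
  [9] .#..# => .  t=0,i=3
  [8] .#... => .  t=2,i=1
  [7] ..### => #  t=2,i=9
  [6] ..##. => #  t=0,i=5
  [5] ..#.# => .  t=3,i=9
  [4] ..#.. => .  t=1,i=2
  [3] ...## => #  t=2,i=4
  [2] ...#. => .  t=1,i=1
  [1] ....# => #  t=1,i=0
  [0] ..... => #  t=5,i=0
  bits 11110101000100001011100011001011 = 4111513803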